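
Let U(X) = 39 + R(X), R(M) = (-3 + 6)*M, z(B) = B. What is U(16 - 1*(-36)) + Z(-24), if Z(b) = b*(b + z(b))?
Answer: 1347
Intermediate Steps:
R(M) = 3*M
Z(b) = 2*b**2 (Z(b) = b*(b + b) = b*(2*b) = 2*b**2)
U(X) = 39 + 3*X
U(16 - 1*(-36)) + Z(-24) = (39 + 3*(16 - 1*(-36))) + 2*(-24)**2 = (39 + 3*(16 + 36)) + 2*576 = (39 + 3*52) + 1152 = (39 + 156) + 1152 = 195 + 1152 = 1347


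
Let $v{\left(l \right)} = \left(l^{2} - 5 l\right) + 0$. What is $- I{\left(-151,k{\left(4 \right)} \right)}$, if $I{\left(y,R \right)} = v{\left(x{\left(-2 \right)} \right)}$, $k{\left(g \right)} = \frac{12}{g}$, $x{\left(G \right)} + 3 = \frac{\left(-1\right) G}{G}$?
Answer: $-36$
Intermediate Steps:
$x{\left(G \right)} = -4$ ($x{\left(G \right)} = -3 + \frac{\left(-1\right) G}{G} = -3 - 1 = -4$)
$v{\left(l \right)} = l^{2} - 5 l$
$I{\left(y,R \right)} = 36$ ($I{\left(y,R \right)} = - 4 \left(-5 - 4\right) = \left(-4\right) \left(-9\right) = 36$)
$- I{\left(-151,k{\left(4 \right)} \right)} = \left(-1\right) 36 = -36$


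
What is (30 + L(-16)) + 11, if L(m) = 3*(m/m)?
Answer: 44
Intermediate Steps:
L(m) = 3 (L(m) = 3*1 = 3)
(30 + L(-16)) + 11 = (30 + 3) + 11 = 33 + 11 = 44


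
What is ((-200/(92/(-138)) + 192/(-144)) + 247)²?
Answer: 2679769/9 ≈ 2.9775e+5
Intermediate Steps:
((-200/(92/(-138)) + 192/(-144)) + 247)² = ((-200/(92*(-1/138)) + 192*(-1/144)) + 247)² = ((-200/(-⅔) - 4/3) + 247)² = ((-200*(-3/2) - 4/3) + 247)² = ((300 - 4/3) + 247)² = (896/3 + 247)² = (1637/3)² = 2679769/9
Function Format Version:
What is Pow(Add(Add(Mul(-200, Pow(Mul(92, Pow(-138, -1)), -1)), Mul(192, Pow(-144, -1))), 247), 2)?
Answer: Rational(2679769, 9) ≈ 2.9775e+5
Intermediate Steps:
Pow(Add(Add(Mul(-200, Pow(Mul(92, Pow(-138, -1)), -1)), Mul(192, Pow(-144, -1))), 247), 2) = Pow(Add(Add(Mul(-200, Pow(Mul(92, Rational(-1, 138)), -1)), Mul(192, Rational(-1, 144))), 247), 2) = Pow(Add(Add(Mul(-200, Pow(Rational(-2, 3), -1)), Rational(-4, 3)), 247), 2) = Pow(Add(Add(Mul(-200, Rational(-3, 2)), Rational(-4, 3)), 247), 2) = Pow(Add(Add(300, Rational(-4, 3)), 247), 2) = Pow(Add(Rational(896, 3), 247), 2) = Pow(Rational(1637, 3), 2) = Rational(2679769, 9)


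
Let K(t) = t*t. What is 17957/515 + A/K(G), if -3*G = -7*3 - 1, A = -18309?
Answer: -76171027/249260 ≈ -305.59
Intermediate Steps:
G = 22/3 (G = -(-7*3 - 1)/3 = -(-21 - 1)/3 = -⅓*(-22) = 22/3 ≈ 7.3333)
K(t) = t²
17957/515 + A/K(G) = 17957/515 - 18309/((22/3)²) = 17957*(1/515) - 18309/484/9 = 17957/515 - 18309*9/484 = 17957/515 - 164781/484 = -76171027/249260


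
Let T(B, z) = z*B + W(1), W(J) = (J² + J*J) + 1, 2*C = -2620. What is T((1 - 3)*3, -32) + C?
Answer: -1115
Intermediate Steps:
C = -1310 (C = (½)*(-2620) = -1310)
W(J) = 1 + 2*J² (W(J) = (J² + J²) + 1 = 2*J² + 1 = 1 + 2*J²)
T(B, z) = 3 + B*z (T(B, z) = z*B + (1 + 2*1²) = B*z + (1 + 2*1) = B*z + (1 + 2) = B*z + 3 = 3 + B*z)
T((1 - 3)*3, -32) + C = (3 + ((1 - 3)*3)*(-32)) - 1310 = (3 - 2*3*(-32)) - 1310 = (3 - 6*(-32)) - 1310 = (3 + 192) - 1310 = 195 - 1310 = -1115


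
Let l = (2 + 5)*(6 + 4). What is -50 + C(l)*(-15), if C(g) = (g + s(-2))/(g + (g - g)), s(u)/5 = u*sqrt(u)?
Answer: -65 + 15*I*sqrt(2)/7 ≈ -65.0 + 3.0305*I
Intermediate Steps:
s(u) = 5*u**(3/2) (s(u) = 5*(u*sqrt(u)) = 5*u**(3/2))
l = 70 (l = 7*10 = 70)
C(g) = (g - 10*I*sqrt(2))/g (C(g) = (g + 5*(-2)**(3/2))/(g + (g - g)) = (g + 5*(-2*I*sqrt(2)))/(g + 0) = (g - 10*I*sqrt(2))/g)
-50 + C(l)*(-15) = -50 + ((70 - 10*I*sqrt(2))/70)*(-15) = -50 + (1 - I*sqrt(2)/7)*(-15) = -50 + (-15 + 15*I*sqrt(2)/7) = -65 + 15*I*sqrt(2)/7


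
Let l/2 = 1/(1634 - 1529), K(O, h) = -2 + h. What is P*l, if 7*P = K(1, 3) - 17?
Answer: -32/735 ≈ -0.043537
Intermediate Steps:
P = -16/7 (P = ((-2 + 3) - 17)/7 = (1 - 17)/7 = (1/7)*(-16) = -16/7 ≈ -2.2857)
l = 2/105 (l = 2/(1634 - 1529) = 2/105 ≈ 0.019048)
P*l = -16/7*2/105 = -32/735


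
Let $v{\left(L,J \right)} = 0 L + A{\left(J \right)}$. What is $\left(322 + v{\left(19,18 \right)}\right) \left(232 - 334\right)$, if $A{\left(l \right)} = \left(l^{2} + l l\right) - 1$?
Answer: $-98838$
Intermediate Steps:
$A{\left(l \right)} = -1 + 2 l^{2}$ ($A{\left(l \right)} = \left(l^{2} + l^{2}\right) - 1 = 2 l^{2} - 1 = -1 + 2 l^{2}$)
$v{\left(L,J \right)} = -1 + 2 J^{2}$ ($v{\left(L,J \right)} = 0 L + \left(-1 + 2 J^{2}\right) = 0 + \left(-1 + 2 J^{2}\right) = -1 + 2 J^{2}$)
$\left(322 + v{\left(19,18 \right)}\right) \left(232 - 334\right) = \left(322 - \left(1 - 2 \cdot 18^{2}\right)\right) \left(232 - 334\right) = \left(322 + \left(-1 + 2 \cdot 324\right)\right) \left(-102\right) = \left(322 + \left(-1 + 648\right)\right) \left(-102\right) = \left(322 + 647\right) \left(-102\right) = 969 \left(-102\right) = -98838$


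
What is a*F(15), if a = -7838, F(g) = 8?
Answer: -62704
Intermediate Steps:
a*F(15) = -7838*8 = -62704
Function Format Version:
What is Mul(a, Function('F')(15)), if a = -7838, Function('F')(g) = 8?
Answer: -62704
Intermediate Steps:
Mul(a, Function('F')(15)) = Mul(-7838, 8) = -62704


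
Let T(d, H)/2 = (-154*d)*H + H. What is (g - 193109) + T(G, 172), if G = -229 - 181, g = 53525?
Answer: 21580920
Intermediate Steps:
G = -410
T(d, H) = 2*H - 308*H*d (T(d, H) = 2*((-154*d)*H + H) = 2*(-154*H*d + H) = 2*(H - 154*H*d) = 2*H - 308*H*d)
(g - 193109) + T(G, 172) = (53525 - 193109) + 2*172*(1 - 154*(-410)) = -139584 + 2*172*(1 + 63140) = -139584 + 2*172*63141 = -139584 + 21720504 = 21580920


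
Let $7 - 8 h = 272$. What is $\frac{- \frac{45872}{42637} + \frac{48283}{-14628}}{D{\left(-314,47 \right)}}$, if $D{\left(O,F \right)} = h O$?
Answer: $- \frac{51502979}{122399954565} \approx -0.00042078$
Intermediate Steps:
$h = - \frac{265}{8}$ ($h = \frac{7}{8} - 34 = - \frac{265}{8} \approx -33.125$)
$D{\left(O,F \right)} = - \frac{265 O}{8}$
$\frac{- \frac{45872}{42637} + \frac{48283}{-14628}}{D{\left(-314,47 \right)}} = \frac{- \frac{45872}{42637} + \frac{48283}{-14628}}{\left(- \frac{265}{8}\right) \left(-314\right)} = \frac{\left(-45872\right) \frac{1}{42637} + 48283 \left(- \frac{1}{14628}\right)}{\frac{41605}{4}} = \left(- \frac{45872}{42637} - \frac{911}{276}\right) \frac{4}{41605} = \left(- \frac{51502979}{11767812}\right) \frac{4}{41605} = - \frac{51502979}{122399954565}$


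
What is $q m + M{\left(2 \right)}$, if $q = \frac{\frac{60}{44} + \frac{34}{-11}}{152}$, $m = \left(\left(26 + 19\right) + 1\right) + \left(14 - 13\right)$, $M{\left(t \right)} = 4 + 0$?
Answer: $\frac{305}{88} \approx 3.4659$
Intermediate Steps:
$M{\left(t \right)} = 4$
$m = 47$ ($m = \left(45 + 1\right) + \left(14 - 13\right) = 46 + 1 = 47$)
$q = - \frac{1}{88}$ ($q = \left(60 \cdot \frac{1}{44} + 34 \left(- \frac{1}{11}\right)\right) \frac{1}{152} = \left(\frac{15}{11} - \frac{34}{11}\right) \frac{1}{152} = \left(- \frac{19}{11}\right) \frac{1}{152} = - \frac{1}{88} \approx -0.011364$)
$q m + M{\left(2 \right)} = \left(- \frac{1}{88}\right) 47 + 4 = - \frac{47}{88} + 4 = \frac{305}{88}$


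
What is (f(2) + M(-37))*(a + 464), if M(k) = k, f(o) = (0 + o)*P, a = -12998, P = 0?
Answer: 463758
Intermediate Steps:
f(o) = 0 (f(o) = (0 + o)*0 = o*0 = 0)
(f(2) + M(-37))*(a + 464) = (0 - 37)*(-12998 + 464) = -37*(-12534) = 463758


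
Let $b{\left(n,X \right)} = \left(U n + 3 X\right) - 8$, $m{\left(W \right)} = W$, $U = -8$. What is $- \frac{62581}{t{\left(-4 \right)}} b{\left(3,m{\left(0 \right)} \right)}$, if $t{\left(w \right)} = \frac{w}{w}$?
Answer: $2002592$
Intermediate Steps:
$b{\left(n,X \right)} = -8 - 8 n + 3 X$ ($b{\left(n,X \right)} = \left(- 8 n + 3 X\right) - 8 = -8 - 8 n + 3 X$)
$t{\left(w \right)} = 1$
$- \frac{62581}{t{\left(-4 \right)}} b{\left(3,m{\left(0 \right)} \right)} = - \frac{62581}{1} \left(-8 - 24 + 3 \cdot 0\right) = \left(-62581\right) 1 \left(-8 - 24 + 0\right) = \left(-62581\right) \left(-32\right) = 2002592$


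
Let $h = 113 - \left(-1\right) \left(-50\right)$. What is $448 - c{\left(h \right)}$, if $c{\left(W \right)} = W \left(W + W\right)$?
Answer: $-7490$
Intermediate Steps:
$h = 63$ ($h = 113 - 50 = 63$)
$c{\left(W \right)} = 2 W^{2}$ ($c{\left(W \right)} = W 2 W = 2 W^{2}$)
$448 - c{\left(h \right)} = 448 - 2 \cdot 63^{2} = 448 - 2 \cdot 3969 = 448 - 7938 = -7490$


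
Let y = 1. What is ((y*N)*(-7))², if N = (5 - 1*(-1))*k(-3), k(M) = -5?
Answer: 44100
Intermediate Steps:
N = -30 (N = (5 - 1*(-1))*(-5) = (5 + 1)*(-5) = 6*(-5) = -30)
((y*N)*(-7))² = ((1*(-30))*(-7))² = (-30*(-7))² = 210² = 44100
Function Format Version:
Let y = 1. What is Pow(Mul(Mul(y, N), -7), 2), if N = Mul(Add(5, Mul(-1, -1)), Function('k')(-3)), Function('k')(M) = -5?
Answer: 44100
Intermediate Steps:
N = -30 (N = Mul(Add(5, Mul(-1, -1)), -5) = Mul(Add(5, 1), -5) = Mul(6, -5) = -30)
Pow(Mul(Mul(y, N), -7), 2) = Pow(Mul(Mul(1, -30), -7), 2) = Pow(Mul(-30, -7), 2) = Pow(210, 2) = 44100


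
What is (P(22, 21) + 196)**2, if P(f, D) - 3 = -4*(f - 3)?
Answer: 15129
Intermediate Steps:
P(f, D) = 15 - 4*f (P(f, D) = 3 - 4*(f - 3) = 3 - 4*(-3 + f) = 3 + (12 - 4*f) = 15 - 4*f)
(P(22, 21) + 196)**2 = ((15 - 4*22) + 196)**2 = ((15 - 88) + 196)**2 = (-73 + 196)**2 = 123**2 = 15129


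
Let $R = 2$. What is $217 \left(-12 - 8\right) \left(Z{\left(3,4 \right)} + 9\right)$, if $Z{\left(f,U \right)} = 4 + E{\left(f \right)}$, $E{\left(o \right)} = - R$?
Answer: $-47740$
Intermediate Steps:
$E{\left(o \right)} = -2$ ($E{\left(o \right)} = \left(-1\right) 2 = -2$)
$Z{\left(f,U \right)} = 2$ ($Z{\left(f,U \right)} = 4 - 2 = 2$)
$217 \left(-12 - 8\right) \left(Z{\left(3,4 \right)} + 9\right) = 217 \left(-12 - 8\right) \left(2 + 9\right) = 217 \left(\left(-20\right) 11\right) = 217 \left(-220\right) = -47740$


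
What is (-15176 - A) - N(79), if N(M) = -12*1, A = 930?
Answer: -16094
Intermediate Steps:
N(M) = -12
(-15176 - A) - N(79) = (-15176 - 1*930) - 1*(-12) = (-15176 - 930) + 12 = -16106 + 12 = -16094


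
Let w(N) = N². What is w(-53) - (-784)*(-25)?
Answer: -16791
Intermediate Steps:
w(-53) - (-784)*(-25) = (-53)² - (-784)*(-25) = 2809 - 1*19600 = 2809 - 19600 = -16791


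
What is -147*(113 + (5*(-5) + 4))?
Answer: -13524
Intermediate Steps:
-147*(113 + (5*(-5) + 4)) = -147*(113 + (-25 + 4)) = -147*(113 - 21) = -147*92 = -13524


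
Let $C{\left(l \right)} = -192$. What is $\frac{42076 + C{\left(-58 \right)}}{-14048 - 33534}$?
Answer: $- \frac{566}{643} \approx -0.88025$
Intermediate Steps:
$\frac{42076 + C{\left(-58 \right)}}{-14048 - 33534} = \frac{42076 - 192}{-14048 - 33534} = \frac{41884}{-47582} = 41884 \left(- \frac{1}{47582}\right) = - \frac{566}{643}$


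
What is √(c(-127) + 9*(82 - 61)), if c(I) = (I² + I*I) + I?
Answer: 8*√505 ≈ 179.78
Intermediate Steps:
c(I) = I + 2*I² (c(I) = (I² + I²) + I = 2*I² + I = I + 2*I²)
√(c(-127) + 9*(82 - 61)) = √(-127*(1 + 2*(-127)) + 9*(82 - 61)) = √(-127*(1 - 254) + 9*21) = √(-127*(-253) + 189) = √(32131 + 189) = √32320 = 8*√505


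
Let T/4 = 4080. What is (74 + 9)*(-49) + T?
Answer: 12253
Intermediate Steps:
T = 16320 (T = 4*4080 = 16320)
(74 + 9)*(-49) + T = (74 + 9)*(-49) + 16320 = 83*(-49) + 16320 = -4067 + 16320 = 12253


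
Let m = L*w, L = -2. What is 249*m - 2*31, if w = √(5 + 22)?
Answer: -62 - 1494*√3 ≈ -2649.7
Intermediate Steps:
w = 3*√3 (w = √27 = 3*√3 ≈ 5.1962)
m = -6*√3 ≈ -10.392
249*m - 2*31 = 249*(-6*√3) - 2*31 = -1494*√3 - 62 = -62 - 1494*√3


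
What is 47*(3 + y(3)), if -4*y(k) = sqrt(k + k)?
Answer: 141 - 47*sqrt(6)/4 ≈ 112.22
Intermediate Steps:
y(k) = -sqrt(2)*sqrt(k)/4 (y(k) = -sqrt(k + k)/4 = -sqrt(2)*sqrt(k)/4)
47*(3 + y(3)) = 47*(3 - sqrt(2)*sqrt(3)/4) = 47*(3 - sqrt(6)/4) = 141 - 47*sqrt(6)/4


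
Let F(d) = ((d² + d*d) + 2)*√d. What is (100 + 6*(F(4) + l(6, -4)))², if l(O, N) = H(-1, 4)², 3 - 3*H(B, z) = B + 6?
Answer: 2347024/9 ≈ 2.6078e+5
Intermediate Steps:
H(B, z) = -1 - B/3 (H(B, z) = 1 - (B + 6)/3 = 1 - (6 + B)/3 = 1 + (-2 - B/3) = -1 - B/3)
F(d) = √d*(2 + 2*d²) (F(d) = ((d² + d²) + 2)*√d = (2*d² + 2)*√d = (2 + 2*d²)*√d = √d*(2 + 2*d²))
l(O, N) = 4/9 (l(O, N) = (-1 - ⅓*(-1))² = (-1 + ⅓)² = (-⅔)² = 4/9)
(100 + 6*(F(4) + l(6, -4)))² = (100 + 6*(2*√4*(1 + 4²) + 4/9))² = (100 + 6*(2*2*(1 + 16) + 4/9))² = (100 + 6*(2*2*17 + 4/9))² = (100 + 6*(68 + 4/9))² = (100 + 6*(616/9))² = (100 + 1232/3)² = (1532/3)² = 2347024/9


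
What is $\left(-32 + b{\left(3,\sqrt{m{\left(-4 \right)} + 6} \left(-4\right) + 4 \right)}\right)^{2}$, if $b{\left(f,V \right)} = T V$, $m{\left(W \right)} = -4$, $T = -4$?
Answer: $2816 - 1536 \sqrt{2} \approx 643.77$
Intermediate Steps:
$b{\left(f,V \right)} = - 4 V$
$\left(-32 + b{\left(3,\sqrt{m{\left(-4 \right)} + 6} \left(-4\right) + 4 \right)}\right)^{2} = \left(-32 - 4 \left(\sqrt{-4 + 6} \left(-4\right) + 4\right)\right)^{2} = \left(-32 - 4 \left(\sqrt{2} \left(-4\right) + 4\right)\right)^{2} = \left(-32 - 4 \left(- 4 \sqrt{2} + 4\right)\right)^{2} = \left(-32 - 4 \left(4 - 4 \sqrt{2}\right)\right)^{2} = \left(-32 - \left(16 - 16 \sqrt{2}\right)\right)^{2} = \left(-48 + 16 \sqrt{2}\right)^{2}$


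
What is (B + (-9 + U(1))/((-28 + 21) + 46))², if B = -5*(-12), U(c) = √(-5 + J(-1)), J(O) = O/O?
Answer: 5433557/1521 + 1036*I/169 ≈ 3572.4 + 6.1302*I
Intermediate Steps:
J(O) = 1
U(c) = 2*I (U(c) = √(-5 + 1) = √(-4) = 2*I)
B = 60
(B + (-9 + U(1))/((-28 + 21) + 46))² = (60 + (-9 + 2*I)/((-28 + 21) + 46))² = (60 + (-9 + 2*I)/(-7 + 46))² = (60 + (-9 + 2*I)/39)² = (60 + (-9 + 2*I)*(1/39))² = (60 + (-3/13 + 2*I/39))² = (777/13 + 2*I/39)²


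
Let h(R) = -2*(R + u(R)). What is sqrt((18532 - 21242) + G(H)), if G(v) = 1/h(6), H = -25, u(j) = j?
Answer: I*sqrt(390246)/12 ≈ 52.058*I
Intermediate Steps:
h(R) = -4*R (h(R) = -2*(R + R) = -4*R)
G(v) = -1/24 (G(v) = 1/(-4*6) = 1/(-24) = -1/24)
sqrt((18532 - 21242) + G(H)) = sqrt((18532 - 21242) - 1/24) = sqrt(-2710 - 1/24) = sqrt(-65041/24) = I*sqrt(390246)/12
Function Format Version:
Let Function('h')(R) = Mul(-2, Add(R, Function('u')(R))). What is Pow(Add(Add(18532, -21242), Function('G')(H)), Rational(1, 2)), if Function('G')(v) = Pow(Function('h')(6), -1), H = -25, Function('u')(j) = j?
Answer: Mul(Rational(1, 12), I, Pow(390246, Rational(1, 2))) ≈ Mul(52.058, I)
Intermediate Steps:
Function('h')(R) = Mul(-4, R) (Function('h')(R) = Mul(-2, Add(R, R)) = Mul(-2, Mul(2, R)) = Mul(-4, R))
Function('G')(v) = Rational(-1, 24) (Function('G')(v) = Pow(Mul(-4, 6), -1) = Pow(-24, -1) = Rational(-1, 24))
Pow(Add(Add(18532, -21242), Function('G')(H)), Rational(1, 2)) = Pow(Add(Add(18532, -21242), Rational(-1, 24)), Rational(1, 2)) = Pow(Add(-2710, Rational(-1, 24)), Rational(1, 2)) = Pow(Rational(-65041, 24), Rational(1, 2)) = Mul(Rational(1, 12), I, Pow(390246, Rational(1, 2)))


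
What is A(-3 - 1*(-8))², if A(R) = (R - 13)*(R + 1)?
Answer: 2304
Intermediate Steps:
A(R) = (1 + R)*(-13 + R) (A(R) = (-13 + R)*(1 + R) = (1 + R)*(-13 + R))
A(-3 - 1*(-8))² = (-13 + (-3 - 1*(-8))² - 12*(-3 - 1*(-8)))² = (-13 + (-3 + 8)² - 12*(-3 + 8))² = (-13 + 5² - 12*5)² = (-13 + 25 - 60)² = (-48)² = 2304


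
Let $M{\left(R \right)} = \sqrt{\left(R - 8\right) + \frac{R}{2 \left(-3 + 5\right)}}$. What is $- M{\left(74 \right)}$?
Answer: $- \frac{13 \sqrt{2}}{2} \approx -9.1924$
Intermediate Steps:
$M{\left(R \right)} = \sqrt{-8 + \frac{5 R}{4}}$ ($M{\left(R \right)} = \sqrt{\left(R - 8\right) + \frac{R}{2 \cdot 2}} = \sqrt{\left(-8 + R\right) + \frac{R}{4}} = \sqrt{-8 + \frac{5 R}{4}}$)
$- M{\left(74 \right)} = - \frac{\sqrt{-32 + 5 \cdot 74}}{2} = - \frac{\sqrt{-32 + 370}}{2} = - \frac{\sqrt{338}}{2} = - \frac{13 \sqrt{2}}{2}$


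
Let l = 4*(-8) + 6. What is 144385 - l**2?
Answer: 143709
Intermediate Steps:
l = -26 (l = -32 + 6 = -26)
144385 - l**2 = 144385 - 1*(-26)**2 = 144385 - 1*676 = 144385 - 676 = 143709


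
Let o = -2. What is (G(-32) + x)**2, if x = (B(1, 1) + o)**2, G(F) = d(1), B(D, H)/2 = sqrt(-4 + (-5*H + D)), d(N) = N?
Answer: 217 + 864*I*sqrt(2) ≈ 217.0 + 1221.9*I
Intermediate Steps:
B(D, H) = 2*sqrt(-4 + D - 5*H) (B(D, H) = 2*sqrt(-4 + (-5*H + D)) = 2*sqrt(-4 + (D - 5*H)) = 2*sqrt(-4 + D - 5*H))
G(F) = 1
x = (-2 + 4*I*sqrt(2))**2 (x = (2*sqrt(-4 + 1 - 5*1) - 2)**2 = (2*sqrt(-4 + 1 - 5) - 2)**2 = (2*sqrt(-8) - 2)**2 = (2*(2*I*sqrt(2)) - 2)**2 = (4*I*sqrt(2) - 2)**2 = (-2 + 4*I*sqrt(2))**2 ≈ -28.0 - 22.627*I)
(G(-32) + x)**2 = (1 + (-28 - 16*I*sqrt(2)))**2 = (-27 - 16*I*sqrt(2))**2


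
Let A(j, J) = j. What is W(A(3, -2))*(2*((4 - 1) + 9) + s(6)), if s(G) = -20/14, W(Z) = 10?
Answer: 1580/7 ≈ 225.71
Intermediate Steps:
s(G) = -10/7 (s(G) = -20*1/14 = -10/7)
W(A(3, -2))*(2*((4 - 1) + 9) + s(6)) = 10*(2*((4 - 1) + 9) - 10/7) = 10*(2*(3 + 9) - 10/7) = 10*(2*12 - 10/7) = 10*(24 - 10/7) = 10*(158/7) = 1580/7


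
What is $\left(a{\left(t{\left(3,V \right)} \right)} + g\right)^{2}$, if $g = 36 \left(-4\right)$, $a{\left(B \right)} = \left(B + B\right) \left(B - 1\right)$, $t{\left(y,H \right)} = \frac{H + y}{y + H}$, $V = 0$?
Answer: $20736$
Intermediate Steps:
$t{\left(y,H \right)} = 1$ ($t{\left(y,H \right)} = \frac{H + y}{H + y} = 1$)
$a{\left(B \right)} = 2 B \left(-1 + B\right)$
$g = -144$
$\left(a{\left(t{\left(3,V \right)} \right)} + g\right)^{2} = \left(2 \cdot 1 \left(-1 + 1\right) - 144\right)^{2} = \left(2 \cdot 1 \cdot 0 - 144\right)^{2} = \left(0 - 144\right)^{2} = \left(-144\right)^{2} = 20736$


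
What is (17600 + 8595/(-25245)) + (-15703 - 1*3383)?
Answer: -833837/561 ≈ -1486.3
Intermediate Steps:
(17600 + 8595/(-25245)) + (-15703 - 1*3383) = (17600 + 8595*(-1/25245)) + (-15703 - 3383) = (17600 - 191/561) - 19086 = 9873409/561 - 19086 = -833837/561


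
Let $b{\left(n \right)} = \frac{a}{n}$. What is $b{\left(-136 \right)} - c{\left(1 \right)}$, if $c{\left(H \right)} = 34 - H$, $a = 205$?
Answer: $- \frac{4693}{136} \approx -34.507$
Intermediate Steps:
$b{\left(n \right)} = \frac{205}{n}$
$b{\left(-136 \right)} - c{\left(1 \right)} = \frac{205}{-136} - \left(34 - 1\right) = 205 \left(- \frac{1}{136}\right) - \left(34 - 1\right) = - \frac{205}{136} - 33 = - \frac{4693}{136}$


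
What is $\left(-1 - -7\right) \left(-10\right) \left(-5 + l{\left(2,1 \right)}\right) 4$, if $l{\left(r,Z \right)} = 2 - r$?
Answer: $1200$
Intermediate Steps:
$\left(-1 - -7\right) \left(-10\right) \left(-5 + l{\left(2,1 \right)}\right) 4 = \left(-1 - -7\right) \left(-10\right) \left(-5 + \left(2 - 2\right)\right) 4 = \left(-1 + 7\right) \left(-10\right) \left(-5 + \left(2 - 2\right)\right) 4 = 6 \left(-10\right) \left(-5 + 0\right) 4 = - 60 \left(\left(-5\right) 4\right) = \left(-60\right) \left(-20\right) = 1200$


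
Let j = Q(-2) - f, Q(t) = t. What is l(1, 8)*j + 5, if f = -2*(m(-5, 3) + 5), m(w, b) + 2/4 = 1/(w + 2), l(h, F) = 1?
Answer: 34/3 ≈ 11.333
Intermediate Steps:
m(w, b) = -1/2 + 1/(2 + w) (m(w, b) = -1/2 + 1/(w + 2) = -1/2 + 1/(2 + w))
f = -25/3 (f = -2*(-1*(-5)/(4 + 2*(-5)) + 5) = -2*(-1*(-5)/(4 - 10) + 5) = -2*(-1*(-5)/(-6) + 5) = -2*(-1*(-5)*(-1/6) + 5) = -2*(-5/6 + 5) = -2*25/6 = -25/3 ≈ -8.3333)
j = 19/3 (j = -2 - 1*(-25/3) = -2 + 25/3 = 19/3 ≈ 6.3333)
l(1, 8)*j + 5 = 1*(19/3) + 5 = 19/3 + 5 = 34/3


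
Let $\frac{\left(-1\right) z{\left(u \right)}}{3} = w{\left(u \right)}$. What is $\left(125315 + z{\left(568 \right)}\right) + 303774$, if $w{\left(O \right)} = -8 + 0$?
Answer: $429113$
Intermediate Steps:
$w{\left(O \right)} = -8$
$z{\left(u \right)} = 24$ ($z{\left(u \right)} = \left(-3\right) \left(-8\right) = 24$)
$\left(125315 + z{\left(568 \right)}\right) + 303774 = \left(125315 + 24\right) + 303774 = 125339 + 303774 = 429113$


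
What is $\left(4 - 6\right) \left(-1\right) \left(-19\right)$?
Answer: $-38$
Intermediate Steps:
$\left(4 - 6\right) \left(-1\right) \left(-19\right) = \left(-2\right) \left(-1\right) \left(-19\right) = 2 \left(-19\right) = -38$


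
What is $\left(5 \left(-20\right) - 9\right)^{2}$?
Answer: $11881$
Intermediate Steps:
$\left(5 \left(-20\right) - 9\right)^{2} = \left(-100 - 9\right)^{2} = \left(-109\right)^{2} = 11881$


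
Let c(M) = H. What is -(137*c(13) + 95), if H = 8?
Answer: -1191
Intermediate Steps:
c(M) = 8
-(137*c(13) + 95) = -(137*8 + 95) = -(1096 + 95) = -1*1191 = -1191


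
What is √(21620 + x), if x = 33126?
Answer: √54746 ≈ 233.98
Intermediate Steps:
√(21620 + x) = √(21620 + 33126) = √54746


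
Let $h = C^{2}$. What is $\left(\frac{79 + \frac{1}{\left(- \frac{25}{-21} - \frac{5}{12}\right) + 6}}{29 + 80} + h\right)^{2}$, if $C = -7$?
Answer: $\frac{9511450756096}{3846604441} \approx 2472.7$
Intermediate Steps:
$h = 49$ ($h = \left(-7\right)^{2} = 49$)
$\left(\frac{79 + \frac{1}{\left(- \frac{25}{-21} - \frac{5}{12}\right) + 6}}{29 + 80} + h\right)^{2} = \left(\frac{79 + \frac{1}{\left(- \frac{25}{-21} - \frac{5}{12}\right) + 6}}{29 + 80} + 49\right)^{2} = \left(\frac{79 + \frac{1}{\left(\left(-25\right) \left(- \frac{1}{21}\right) - \frac{5}{12}\right) + 6}}{109} + 49\right)^{2} = \left(\left(79 + \frac{1}{\left(\frac{25}{21} - \frac{5}{12}\right) + 6}\right) \frac{1}{109} + 49\right)^{2} = \left(\left(79 + \frac{1}{\frac{65}{84} + 6}\right) \frac{1}{109} + 49\right)^{2} = \left(\left(79 + \frac{1}{\frac{569}{84}}\right) \frac{1}{109} + 49\right)^{2} = \left(\left(79 + \frac{84}{569}\right) \frac{1}{109} + 49\right)^{2} = \left(\frac{45035}{569} \cdot \frac{1}{109} + 49\right)^{2} = \left(\frac{45035}{62021} + 49\right)^{2} = \left(\frac{3084064}{62021}\right)^{2} = \frac{9511450756096}{3846604441}$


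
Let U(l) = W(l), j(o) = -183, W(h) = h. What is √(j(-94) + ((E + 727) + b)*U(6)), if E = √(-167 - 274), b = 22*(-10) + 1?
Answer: √(2865 + 126*I) ≈ 53.539 + 1.1767*I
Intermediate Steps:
b = -219 (b = -220 + 1 = -219)
U(l) = l
E = 21*I (E = √(-441) = 21*I ≈ 21.0*I)
√(j(-94) + ((E + 727) + b)*U(6)) = √(-183 + ((21*I + 727) - 219)*6) = √(-183 + ((727 + 21*I) - 219)*6) = √(-183 + (508 + 21*I)*6) = √(-183 + (3048 + 126*I)) = √(2865 + 126*I)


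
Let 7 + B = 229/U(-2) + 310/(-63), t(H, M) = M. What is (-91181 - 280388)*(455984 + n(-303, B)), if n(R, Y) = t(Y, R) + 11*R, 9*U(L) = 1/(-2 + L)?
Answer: -168078494012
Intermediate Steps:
U(L) = 1/(9*(-2 + L))
B = -520123/63 (B = -7 + (229/((1/(9*(-2 - 2)))) + 310/(-63)) = -7 + (229/(((⅑)/(-4))) + 310*(-1/63)) = -7 + (229/(((⅑)*(-¼))) - 310/63) = -7 + (229/(-1/36) - 310/63) = -7 + (229*(-36) - 310/63) = -7 + (-8244 - 310/63) = -7 - 519682/63 = -520123/63 ≈ -8255.9)
n(R, Y) = 12*R (n(R, Y) = R + 11*R = 12*R)
(-91181 - 280388)*(455984 + n(-303, B)) = (-91181 - 280388)*(455984 + 12*(-303)) = -371569*(455984 - 3636) = -371569*452348 = -168078494012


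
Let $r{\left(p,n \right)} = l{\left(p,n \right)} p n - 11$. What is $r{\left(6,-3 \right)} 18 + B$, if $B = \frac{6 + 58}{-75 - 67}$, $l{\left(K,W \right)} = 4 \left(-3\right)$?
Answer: $\frac{261958}{71} \approx 3689.6$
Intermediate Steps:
$l{\left(K,W \right)} = -12$
$r{\left(p,n \right)} = -11 - 12 n p$ ($r{\left(p,n \right)} = - 12 p n - 11 = - 12 n p - 11 = -11 - 12 n p$)
$B = - \frac{32}{71}$ ($B = \frac{64}{-142} = 64 \left(- \frac{1}{142}\right) = - \frac{32}{71} \approx -0.4507$)
$r{\left(6,-3 \right)} 18 + B = \left(-11 - \left(-36\right) 6\right) 18 - \frac{32}{71} = \left(-11 + 216\right) 18 - \frac{32}{71} = 205 \cdot 18 - \frac{32}{71} = 3690 - \frac{32}{71} = \frac{261958}{71}$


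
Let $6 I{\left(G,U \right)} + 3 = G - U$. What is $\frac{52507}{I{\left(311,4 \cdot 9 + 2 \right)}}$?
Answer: $\frac{52507}{45} \approx 1166.8$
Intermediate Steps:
$I{\left(G,U \right)} = - \frac{1}{2} - \frac{U}{6} + \frac{G}{6}$ ($I{\left(G,U \right)} = - \frac{1}{2} + \frac{G - U}{6} = - \frac{1}{2} + \left(- \frac{U}{6} + \frac{G}{6}\right) = - \frac{1}{2} - \frac{U}{6} + \frac{G}{6}$)
$\frac{52507}{I{\left(311,4 \cdot 9 + 2 \right)}} = \frac{52507}{- \frac{1}{2} - \frac{4 \cdot 9 + 2}{6} + \frac{1}{6} \cdot 311} = \frac{52507}{- \frac{1}{2} - \frac{36 + 2}{6} + \frac{311}{6}} = \frac{52507}{- \frac{1}{2} - \frac{19}{3} + \frac{311}{6}} = \frac{52507}{45}$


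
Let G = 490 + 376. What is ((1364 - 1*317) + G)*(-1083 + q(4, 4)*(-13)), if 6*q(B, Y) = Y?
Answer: -6265075/3 ≈ -2.0884e+6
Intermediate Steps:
q(B, Y) = Y/6
G = 866
((1364 - 1*317) + G)*(-1083 + q(4, 4)*(-13)) = ((1364 - 1*317) + 866)*(-1083 + ((⅙)*4)*(-13)) = ((1364 - 317) + 866)*(-1083 + (⅔)*(-13)) = (1047 + 866)*(-1083 - 26/3) = 1913*(-3275/3) = -6265075/3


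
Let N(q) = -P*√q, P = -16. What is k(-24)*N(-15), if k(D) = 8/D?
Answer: -16*I*√15/3 ≈ -20.656*I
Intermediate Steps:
N(q) = 16*√q (N(q) = -(-16)*√q = 16*√q)
k(-24)*N(-15) = (8/(-24))*(16*√(-15)) = (8*(-1/24))*(16*(I*√15)) = -16*I*√15/3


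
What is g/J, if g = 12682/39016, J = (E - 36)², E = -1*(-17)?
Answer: 6341/7042388 ≈ 0.00090040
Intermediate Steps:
E = 17
J = 361 (J = (17 - 36)² = (-19)² = 361)
g = 6341/19508 (g = 12682*(1/39016) = 6341/19508 ≈ 0.32505)
g/J = (6341/19508)/361 = (6341/19508)*(1/361) = 6341/7042388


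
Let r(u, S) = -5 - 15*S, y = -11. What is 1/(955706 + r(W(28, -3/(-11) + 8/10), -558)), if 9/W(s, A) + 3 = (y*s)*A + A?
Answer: 1/964071 ≈ 1.0373e-6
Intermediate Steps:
W(s, A) = 9/(-3 + A - 11*A*s) (W(s, A) = 9/(-3 + ((-11*s)*A + A)) = 9/(-3 + (-11*A*s + A)) = 9/(-3 + (A - 11*A*s)) = 9/(-3 + A - 11*A*s))
1/(955706 + r(W(28, -3/(-11) + 8/10), -558)) = 1/(955706 + (-5 - 15*(-558))) = 1/(955706 + (-5 + 8370)) = 1/(955706 + 8365) = 1/964071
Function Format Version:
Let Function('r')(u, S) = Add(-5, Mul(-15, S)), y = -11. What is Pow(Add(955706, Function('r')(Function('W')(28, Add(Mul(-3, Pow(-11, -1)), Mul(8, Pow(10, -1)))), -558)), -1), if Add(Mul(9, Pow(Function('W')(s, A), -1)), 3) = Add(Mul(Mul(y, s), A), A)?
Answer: Rational(1, 964071) ≈ 1.0373e-6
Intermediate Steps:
Function('W')(s, A) = Mul(9, Pow(Add(-3, A, Mul(-11, A, s)), -1)) (Function('W')(s, A) = Mul(9, Pow(Add(-3, Add(Mul(Mul(-11, s), A), A)), -1)) = Mul(9, Pow(Add(-3, Add(Mul(-11, A, s), A)), -1)) = Mul(9, Pow(Add(-3, Add(A, Mul(-11, A, s))), -1)) = Mul(9, Pow(Add(-3, A, Mul(-11, A, s)), -1)))
Pow(Add(955706, Function('r')(Function('W')(28, Add(Mul(-3, Pow(-11, -1)), Mul(8, Pow(10, -1)))), -558)), -1) = Pow(Add(955706, Add(-5, Mul(-15, -558))), -1) = Pow(Add(955706, Add(-5, 8370)), -1) = Pow(Add(955706, 8365), -1) = Pow(964071, -1) = Rational(1, 964071)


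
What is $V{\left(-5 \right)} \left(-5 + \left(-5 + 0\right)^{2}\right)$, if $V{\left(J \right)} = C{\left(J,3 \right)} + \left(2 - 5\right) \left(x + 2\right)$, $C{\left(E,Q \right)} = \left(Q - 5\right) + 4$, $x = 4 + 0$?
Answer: $-320$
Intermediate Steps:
$x = 4$
$C{\left(E,Q \right)} = -1 + Q$ ($C{\left(E,Q \right)} = \left(-5 + Q\right) + 4 = -1 + Q$)
$V{\left(J \right)} = -16$ ($V{\left(J \right)} = \left(-1 + 3\right) + \left(2 - 5\right) \left(4 + 2\right) = 2 - 18 = -16$)
$V{\left(-5 \right)} \left(-5 + \left(-5 + 0\right)^{2}\right) = - 16 \left(-5 + \left(-5 + 0\right)^{2}\right) = - 16 \left(-5 + \left(-5\right)^{2}\right) = - 16 \left(-5 + 25\right) = \left(-16\right) 20 = -320$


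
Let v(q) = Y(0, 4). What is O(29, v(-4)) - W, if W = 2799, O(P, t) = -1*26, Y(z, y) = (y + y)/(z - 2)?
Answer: -2825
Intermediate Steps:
Y(z, y) = 2*y/(-2 + z) (Y(z, y) = (2*y)/(-2 + z) = 2*y/(-2 + z))
v(q) = -4 (v(q) = 2*4/(-2 + 0) = 2*4/(-2) = 2*4*(-½) = -4)
O(P, t) = -26
O(29, v(-4)) - W = -26 - 1*2799 = -26 - 2799 = -2825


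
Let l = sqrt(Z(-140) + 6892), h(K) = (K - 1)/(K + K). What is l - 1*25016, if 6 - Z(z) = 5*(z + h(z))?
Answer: -25016 + sqrt(5954858)/28 ≈ -24929.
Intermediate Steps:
h(K) = (-1 + K)/(2*K) (h(K) = (-1 + K)/((2*K)) = (-1 + K)*(1/(2*K)) = (-1 + K)/(2*K))
Z(z) = 6 - 5*z - 5*(-1 + z)/(2*z) (Z(z) = 6 - 5*(z + (-1 + z)/(2*z)) = 6 - (5*z + 5*(-1 + z)/(2*z)) = 6 + (-5*z - 5*(-1 + z)/(2*z)) = 6 - 5*z - 5*(-1 + z)/(2*z))
l = sqrt(5954858)/28 (l = sqrt((7/2 - 5*(-140) + (5/2)/(-140)) + 6892) = sqrt((7/2 + 700 + (5/2)*(-1/140)) + 6892) = sqrt((7/2 + 700 - 1/56) + 6892) = sqrt(39395/56 + 6892) = sqrt(425347/56) = sqrt(5954858)/28 ≈ 87.152)
l - 1*25016 = sqrt(5954858)/28 - 1*25016 = sqrt(5954858)/28 - 25016 = -25016 + sqrt(5954858)/28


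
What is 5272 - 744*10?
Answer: -2168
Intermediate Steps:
5272 - 744*10 = 5272 - 1*7440 = 5272 - 7440 = -2168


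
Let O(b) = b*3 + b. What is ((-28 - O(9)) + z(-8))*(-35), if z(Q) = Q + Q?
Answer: 2800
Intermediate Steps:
O(b) = 4*b (O(b) = 3*b + b = 4*b)
z(Q) = 2*Q
((-28 - O(9)) + z(-8))*(-35) = ((-28 - 4*9) + 2*(-8))*(-35) = ((-28 - 1*36) - 16)*(-35) = ((-28 - 36) - 16)*(-35) = (-64 - 16)*(-35) = -80*(-35) = 2800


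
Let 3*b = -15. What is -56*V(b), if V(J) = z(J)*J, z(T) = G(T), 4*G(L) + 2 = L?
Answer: -490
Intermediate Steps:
G(L) = -½ + L/4
b = -5 (b = (⅓)*(-15) = -5)
z(T) = -½ + T/4
V(J) = J*(-½ + J/4) (V(J) = (-½ + J/4)*J = J*(-½ + J/4))
-56*V(b) = -14*(-5)*(-2 - 5) = -14*(-5)*(-7) = -56*35/4 = -490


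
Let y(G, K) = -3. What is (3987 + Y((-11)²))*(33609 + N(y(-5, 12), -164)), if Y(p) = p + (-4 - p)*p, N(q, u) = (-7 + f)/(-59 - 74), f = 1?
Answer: -49246023051/133 ≈ -3.7027e+8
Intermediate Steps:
N(q, u) = 6/133 (N(q, u) = (-7 + 1)/(-59 - 74) = -6/(-133) = -6*(-1/133) = 6/133)
Y(p) = p + p*(-4 - p)
(3987 + Y((-11)²))*(33609 + N(y(-5, 12), -164)) = (3987 - 1*(-11)²*(3 + (-11)²))*(33609 + 6/133) = (3987 - 1*121*(3 + 121))*(4470003/133) = (3987 - 1*121*124)*(4470003/133) = (3987 - 15004)*(4470003/133) = -11017*4470003/133 = -49246023051/133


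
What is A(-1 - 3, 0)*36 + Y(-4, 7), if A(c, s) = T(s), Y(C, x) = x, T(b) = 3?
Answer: 115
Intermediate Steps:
A(c, s) = 3
A(-1 - 3, 0)*36 + Y(-4, 7) = 3*36 + 7 = 108 + 7 = 115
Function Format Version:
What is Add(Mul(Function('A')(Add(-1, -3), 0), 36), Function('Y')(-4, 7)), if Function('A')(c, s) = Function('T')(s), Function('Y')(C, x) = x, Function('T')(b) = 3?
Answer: 115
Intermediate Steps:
Function('A')(c, s) = 3
Add(Mul(Function('A')(Add(-1, -3), 0), 36), Function('Y')(-4, 7)) = Add(Mul(3, 36), 7) = Add(108, 7) = 115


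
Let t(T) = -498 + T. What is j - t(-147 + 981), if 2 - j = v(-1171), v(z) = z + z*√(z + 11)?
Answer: 837 + 2342*I*√290 ≈ 837.0 + 39883.0*I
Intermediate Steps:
v(z) = z + z*√(11 + z)
j = 1173 + 2342*I*√290 (j = 2 - (-1171)*(1 + √(11 - 1171)) = 2 - (-1171)*(1 + √(-1160)) = 2 - (-1171)*(1 + 2*I*√290) = 2 - (-1171 - 2342*I*√290) = 2 + (1171 + 2342*I*√290) = 1173 + 2342*I*√290 ≈ 1173.0 + 39883.0*I)
j - t(-147 + 981) = (1173 + 2342*I*√290) - (-498 + (-147 + 981)) = (1173 + 2342*I*√290) - (-498 + 834) = (1173 + 2342*I*√290) - 1*336 = (1173 + 2342*I*√290) - 336 = 837 + 2342*I*√290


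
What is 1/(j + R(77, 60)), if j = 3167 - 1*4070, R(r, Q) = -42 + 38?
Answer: -1/907 ≈ -0.0011025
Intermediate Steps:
R(r, Q) = -4
j = -903 (j = 3167 - 4070 = -903)
1/(j + R(77, 60)) = 1/(-903 - 4) = 1/(-907) = -1/907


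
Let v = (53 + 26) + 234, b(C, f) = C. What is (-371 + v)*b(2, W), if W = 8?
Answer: -116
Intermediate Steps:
v = 313 (v = 79 + 234 = 313)
(-371 + v)*b(2, W) = (-371 + 313)*2 = -58*2 = -116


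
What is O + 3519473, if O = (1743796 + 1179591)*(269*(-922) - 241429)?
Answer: -1430839477516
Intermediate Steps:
O = -1430842996989 (O = 2923387*(-248018 - 241429) = 2923387*(-489447) = -1430842996989)
O + 3519473 = -1430842996989 + 3519473 = -1430839477516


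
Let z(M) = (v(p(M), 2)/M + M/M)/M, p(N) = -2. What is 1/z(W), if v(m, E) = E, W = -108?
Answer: -5832/53 ≈ -110.04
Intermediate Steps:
z(M) = (1 + 2/M)/M (z(M) = (2/M + M/M)/M = (2/M + 1)/M = (1 + 2/M)/M)
1/z(W) = 1/((2 - 108)/(-108)**2) = 1/((1/11664)*(-106)) = 1/(-53/5832) = -5832/53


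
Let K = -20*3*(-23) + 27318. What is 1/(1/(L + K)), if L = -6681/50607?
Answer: 484104335/16869 ≈ 28698.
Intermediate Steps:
L = -2227/16869 (L = -6681*1/50607 = -2227/16869 ≈ -0.13202)
K = 28698 (K = -60*(-23) + 27318 = 1380 + 27318 = 28698)
1/(1/(L + K)) = 1/(1/(-2227/16869 + 28698)) = 1/(1/(484104335/16869)) = 1/(16869/484104335) = 484104335/16869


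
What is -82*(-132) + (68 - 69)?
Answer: 10823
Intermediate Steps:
-82*(-132) + (68 - 69) = 10824 - 1 = 10823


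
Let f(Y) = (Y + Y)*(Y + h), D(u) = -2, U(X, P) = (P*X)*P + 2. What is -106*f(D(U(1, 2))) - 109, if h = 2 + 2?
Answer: 739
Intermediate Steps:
h = 4
U(X, P) = 2 + X*P**2 (U(X, P) = X*P**2 + 2 = 2 + X*P**2)
f(Y) = 2*Y*(4 + Y) (f(Y) = (Y + Y)*(Y + 4) = (2*Y)*(4 + Y) = 2*Y*(4 + Y))
-106*f(D(U(1, 2))) - 109 = -212*(-2)*(4 - 2) - 109 = -212*(-2)*2 - 109 = -106*(-8) - 109 = 848 - 109 = 739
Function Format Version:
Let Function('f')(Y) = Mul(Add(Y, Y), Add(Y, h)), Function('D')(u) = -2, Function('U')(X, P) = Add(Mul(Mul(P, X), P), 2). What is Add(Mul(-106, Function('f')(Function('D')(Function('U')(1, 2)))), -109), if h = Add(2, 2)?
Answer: 739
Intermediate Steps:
h = 4
Function('U')(X, P) = Add(2, Mul(X, Pow(P, 2))) (Function('U')(X, P) = Add(Mul(X, Pow(P, 2)), 2) = Add(2, Mul(X, Pow(P, 2))))
Function('f')(Y) = Mul(2, Y, Add(4, Y)) (Function('f')(Y) = Mul(Add(Y, Y), Add(Y, 4)) = Mul(Mul(2, Y), Add(4, Y)) = Mul(2, Y, Add(4, Y)))
Add(Mul(-106, Function('f')(Function('D')(Function('U')(1, 2)))), -109) = Add(Mul(-106, Mul(2, -2, Add(4, -2))), -109) = Add(Mul(-106, Mul(2, -2, 2)), -109) = Add(Mul(-106, -8), -109) = Add(848, -109) = 739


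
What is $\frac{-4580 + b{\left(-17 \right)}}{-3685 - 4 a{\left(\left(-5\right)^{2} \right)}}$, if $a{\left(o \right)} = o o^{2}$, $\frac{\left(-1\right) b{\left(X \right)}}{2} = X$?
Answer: $\frac{4546}{66185} \approx 0.068686$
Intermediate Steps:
$b{\left(X \right)} = - 2 X$
$a{\left(o \right)} = o^{3}$
$\frac{-4580 + b{\left(-17 \right)}}{-3685 - 4 a{\left(\left(-5\right)^{2} \right)}} = \frac{-4580 - -34}{-3685 - 4 \left(\left(-5\right)^{2}\right)^{3}} = \frac{-4580 + 34}{-3685 - 4 \cdot 25^{3}} = - \frac{4546}{-3685 - 62500} = - \frac{4546}{-66185} = \left(-4546\right) \left(- \frac{1}{66185}\right) = \frac{4546}{66185}$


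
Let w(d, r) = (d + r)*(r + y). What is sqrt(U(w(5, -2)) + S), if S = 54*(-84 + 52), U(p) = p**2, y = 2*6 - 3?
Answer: 3*I*sqrt(143) ≈ 35.875*I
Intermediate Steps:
y = 9 (y = 12 - 3 = 9)
w(d, r) = (9 + r)*(d + r) (w(d, r) = (d + r)*(r + 9) = (d + r)*(9 + r) = (9 + r)*(d + r))
S = -1728 (S = 54*(-32) = -1728)
sqrt(U(w(5, -2)) + S) = sqrt(((-2)**2 + 9*5 + 9*(-2) + 5*(-2))**2 - 1728) = sqrt((4 + 45 - 18 - 10)**2 - 1728) = sqrt(21**2 - 1728) = sqrt(441 - 1728) = sqrt(-1287) = 3*I*sqrt(143)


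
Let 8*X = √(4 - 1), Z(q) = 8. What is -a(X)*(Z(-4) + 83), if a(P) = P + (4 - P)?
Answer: -364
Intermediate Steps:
X = √3/8 (X = √(4 - 1)/8 = √3/8 ≈ 0.21651)
a(P) = 4
-a(X)*(Z(-4) + 83) = -4*(8 + 83) = -4*91 = -1*364 = -364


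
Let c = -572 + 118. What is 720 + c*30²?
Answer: -407880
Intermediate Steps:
c = -454
720 + c*30² = 720 - 454*30² = 720 - 454*900 = 720 - 408600 = -407880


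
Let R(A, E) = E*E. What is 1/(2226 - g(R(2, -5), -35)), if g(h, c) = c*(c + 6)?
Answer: 1/1211 ≈ 0.00082576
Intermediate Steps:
R(A, E) = E²
g(h, c) = c*(6 + c)
1/(2226 - g(R(2, -5), -35)) = 1/(2226 - (-35)*(6 - 35)) = 1/(2226 - (-35)*(-29)) = 1/(2226 - 1*1015) = 1/(2226 - 1015) = 1/1211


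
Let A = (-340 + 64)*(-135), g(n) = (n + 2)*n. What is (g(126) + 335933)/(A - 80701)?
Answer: -352061/43441 ≈ -8.1044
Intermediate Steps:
g(n) = n*(2 + n) (g(n) = (2 + n)*n = n*(2 + n))
A = 37260 (A = -276*(-135) = 37260)
(g(126) + 335933)/(A - 80701) = (126*(2 + 126) + 335933)/(37260 - 80701) = (126*128 + 335933)/(-43441) = (16128 + 335933)*(-1/43441) = 352061*(-1/43441) = -352061/43441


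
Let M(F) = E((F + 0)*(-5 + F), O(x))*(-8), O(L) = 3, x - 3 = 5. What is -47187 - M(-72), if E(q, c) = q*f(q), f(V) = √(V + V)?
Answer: -47187 + 532224*√77 ≈ 4.6231e+6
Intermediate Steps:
x = 8 (x = 3 + 5 = 8)
f(V) = √2*√V (f(V) = √(2*V) = √2*√V)
E(q, c) = √2*q^(3/2) (E(q, c) = q*(√2*√q) = √2*q^(3/2))
M(F) = -8*√2*(F*(-5 + F))^(3/2) (M(F) = (√2*((F + 0)*(-5 + F))^(3/2))*(-8) = (√2*(F*(-5 + F))^(3/2))*(-8) = -8*√2*(F*(-5 + F))^(3/2))
-47187 - M(-72) = -47187 - (-8)*√2*(-72*(-5 - 72))^(3/2) = -47187 - (-8)*√2*(-72*(-77))^(3/2) = -47187 - (-8)*√2*5544^(3/2) = -47187 - (-8)*√2*33264*√154 = -47187 - (-532224)*√77 = -47187 + 532224*√77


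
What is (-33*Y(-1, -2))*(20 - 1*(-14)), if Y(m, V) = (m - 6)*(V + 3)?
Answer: 7854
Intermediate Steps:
Y(m, V) = (-6 + m)*(3 + V)
(-33*Y(-1, -2))*(20 - 1*(-14)) = (-33*(-18 - 6*(-2) + 3*(-1) - 2*(-1)))*(20 - 1*(-14)) = (-33*(-18 + 12 - 3 + 2))*(20 + 14) = -33*(-7)*34 = 231*34 = 7854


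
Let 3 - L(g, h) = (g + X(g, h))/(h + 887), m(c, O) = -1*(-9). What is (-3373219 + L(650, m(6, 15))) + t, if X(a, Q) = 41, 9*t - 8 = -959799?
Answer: -28061592779/8064 ≈ -3.4799e+6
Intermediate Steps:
t = -959791/9 (t = 8/9 + (1/9)*(-959799) = 8/9 - 319933/3 = -959791/9 ≈ -1.0664e+5)
m(c, O) = 9
L(g, h) = 3 - (41 + g)/(887 + h) (L(g, h) = 3 - (g + 41)/(h + 887) = 3 - (41 + g)/(887 + h))
(-3373219 + L(650, m(6, 15))) + t = (-3373219 + (2620 - 1*650 + 3*9)/(887 + 9)) - 959791/9 = (-3373219 + (2620 - 650 + 27)/896) - 959791/9 = (-3373219 + (1/896)*1997) - 959791/9 = (-3373219 + 1997/896) - 959791/9 = -3022402227/896 - 959791/9 = -28061592779/8064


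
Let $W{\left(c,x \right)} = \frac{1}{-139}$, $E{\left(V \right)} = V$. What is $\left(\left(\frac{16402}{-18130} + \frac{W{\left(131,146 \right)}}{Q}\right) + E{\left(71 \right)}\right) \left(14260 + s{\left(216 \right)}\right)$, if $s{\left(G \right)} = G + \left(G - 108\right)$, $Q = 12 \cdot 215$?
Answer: $\frac{166164378791258}{162544515} \approx 1.0223 \cdot 10^{6}$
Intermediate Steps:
$W{\left(c,x \right)} = - \frac{1}{139}$
$Q = 2580$
$s{\left(G \right)} = -108 + 2 G$ ($s{\left(G \right)} = G + \left(-108 + G\right) = -108 + 2 G$)
$\left(\left(\frac{16402}{-18130} + \frac{W{\left(131,146 \right)}}{Q}\right) + E{\left(71 \right)}\right) \left(14260 + s{\left(216 \right)}\right) = \left(\left(\frac{16402}{-18130} - \frac{1}{139 \cdot 2580}\right) + 71\right) \left(14260 + \left(-108 + 2 \cdot 216\right)\right) = \left(\left(16402 \left(- \frac{1}{18130}\right) - \frac{1}{358620}\right) + 71\right) \left(14260 + \left(-108 + 432\right)\right) = \left(\left(- \frac{8201}{9065} - \frac{1}{358620}\right) + 71\right) \left(14260 + 324\right) = \left(- \frac{588210337}{650178060} + 71\right) 14584 = \frac{45574431923}{650178060} \cdot 14584 = \frac{166164378791258}{162544515}$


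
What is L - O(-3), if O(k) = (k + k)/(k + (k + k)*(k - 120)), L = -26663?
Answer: -6532433/245 ≈ -26663.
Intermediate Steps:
O(k) = 2*k/(k + 2*k*(-120 + k)) (O(k) = (2*k)/(k + (2*k)*(-120 + k)) = (2*k)/(k + 2*k*(-120 + k)) = 2*k/(k + 2*k*(-120 + k)))
L - O(-3) = -26663 - 2/(-239 + 2*(-3)) = -26663 - 2/(-239 - 6) = -26663 - 2/(-245) = -26663 - 2*(-1)/245 = -26663 - 1*(-2/245) = -26663 + 2/245 = -6532433/245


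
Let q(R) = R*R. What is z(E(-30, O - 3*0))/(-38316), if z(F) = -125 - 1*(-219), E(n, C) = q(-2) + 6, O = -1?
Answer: -47/19158 ≈ -0.0024533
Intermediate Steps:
q(R) = R**2
E(n, C) = 10 (E(n, C) = (-2)**2 + 6 = 4 + 6 = 10)
z(F) = 94 (z(F) = -125 + 219 = 94)
z(E(-30, O - 3*0))/(-38316) = 94/(-38316) = 94*(-1/38316) = -47/19158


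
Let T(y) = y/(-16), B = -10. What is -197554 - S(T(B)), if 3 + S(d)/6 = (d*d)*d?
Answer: -50569591/256 ≈ -1.9754e+5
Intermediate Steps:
T(y) = -y/16 (T(y) = y*(-1/16) = -y/16)
S(d) = -18 + 6*d**3 (S(d) = -18 + 6*((d*d)*d) = -18 + 6*(d**2*d) = -18 + 6*d**3)
-197554 - S(T(B)) = -197554 - (-18 + 6*(-1/16*(-10))**3) = -197554 - (-18 + 6*(5/8)**3) = -197554 - (-18 + 6*(125/512)) = -197554 - (-18 + 375/256) = -197554 - 1*(-4233/256) = -197554 + 4233/256 = -50569591/256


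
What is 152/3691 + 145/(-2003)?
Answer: -230739/7393073 ≈ -0.031210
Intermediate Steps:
152/3691 + 145/(-2003) = 152*(1/3691) + 145*(-1/2003) = 152/3691 - 145/2003 = -230739/7393073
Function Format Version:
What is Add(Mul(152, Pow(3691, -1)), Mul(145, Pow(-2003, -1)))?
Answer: Rational(-230739, 7393073) ≈ -0.031210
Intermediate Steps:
Add(Mul(152, Pow(3691, -1)), Mul(145, Pow(-2003, -1))) = Add(Mul(152, Rational(1, 3691)), Mul(145, Rational(-1, 2003))) = Add(Rational(152, 3691), Rational(-145, 2003)) = Rational(-230739, 7393073)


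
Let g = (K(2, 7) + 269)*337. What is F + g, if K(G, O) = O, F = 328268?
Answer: 421280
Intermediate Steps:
g = 93012 (g = (7 + 269)*337 = 276*337 = 93012)
F + g = 328268 + 93012 = 421280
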